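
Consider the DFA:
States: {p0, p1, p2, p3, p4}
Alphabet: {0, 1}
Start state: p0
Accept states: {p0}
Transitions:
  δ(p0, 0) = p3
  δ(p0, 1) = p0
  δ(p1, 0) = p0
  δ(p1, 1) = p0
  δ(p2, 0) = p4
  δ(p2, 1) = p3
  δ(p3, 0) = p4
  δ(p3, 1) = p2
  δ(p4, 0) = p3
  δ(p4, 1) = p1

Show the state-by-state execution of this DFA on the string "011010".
read '0': p0 → p3
  read '1': p3 → p2
  read '1': p2 → p3
  read '0': p3 → p4
  read '1': p4 → p1
  read '0': p1 → p0
p0 -> p3 -> p2 -> p3 -> p4 -> p1 -> p0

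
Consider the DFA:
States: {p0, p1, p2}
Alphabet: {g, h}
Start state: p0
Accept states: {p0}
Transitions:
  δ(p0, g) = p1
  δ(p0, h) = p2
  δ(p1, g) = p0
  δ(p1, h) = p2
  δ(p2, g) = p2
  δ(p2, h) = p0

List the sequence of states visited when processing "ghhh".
read 'g': p0 → p1
  read 'h': p1 → p2
  read 'h': p2 → p0
  read 'h': p0 → p2
p0 -> p1 -> p2 -> p0 -> p2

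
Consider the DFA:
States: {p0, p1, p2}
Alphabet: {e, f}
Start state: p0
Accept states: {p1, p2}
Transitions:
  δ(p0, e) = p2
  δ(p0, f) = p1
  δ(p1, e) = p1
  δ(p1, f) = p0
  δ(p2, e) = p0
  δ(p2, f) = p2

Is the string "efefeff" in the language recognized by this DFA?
Processing string "efefeff":
  p0 --e--> p2
  p2 --f--> p2
  p2 --e--> p0
  p0 --f--> p1
  p1 --e--> p1
  p1 --f--> p0
  p0 --f--> p1
Final state: p1
Accept states: {p1, p2}
Yes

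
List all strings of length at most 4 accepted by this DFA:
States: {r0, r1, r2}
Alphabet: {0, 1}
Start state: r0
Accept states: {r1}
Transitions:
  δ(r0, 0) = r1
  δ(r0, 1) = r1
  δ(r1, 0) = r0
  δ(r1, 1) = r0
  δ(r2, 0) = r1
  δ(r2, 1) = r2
0, 1, 000, 001, 010, 011, 100, 101, 110, 111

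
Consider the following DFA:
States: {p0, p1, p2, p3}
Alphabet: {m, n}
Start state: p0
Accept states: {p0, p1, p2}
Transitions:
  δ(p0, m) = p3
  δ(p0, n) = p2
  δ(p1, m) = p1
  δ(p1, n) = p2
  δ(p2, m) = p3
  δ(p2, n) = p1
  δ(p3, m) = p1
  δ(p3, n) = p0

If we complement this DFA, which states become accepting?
Complement accept states = All states \ Original accept states
= {p0, p1, p2, p3} \ {p0, p1, p2}
{p3}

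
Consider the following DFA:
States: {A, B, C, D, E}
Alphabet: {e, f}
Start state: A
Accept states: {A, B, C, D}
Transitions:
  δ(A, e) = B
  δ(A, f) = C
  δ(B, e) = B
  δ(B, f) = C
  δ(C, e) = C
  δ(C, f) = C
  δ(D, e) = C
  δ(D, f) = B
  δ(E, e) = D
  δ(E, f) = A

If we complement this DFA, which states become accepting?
Complement accept states = All states \ Original accept states
= {A, B, C, D, E} \ {A, B, C, D}
{E}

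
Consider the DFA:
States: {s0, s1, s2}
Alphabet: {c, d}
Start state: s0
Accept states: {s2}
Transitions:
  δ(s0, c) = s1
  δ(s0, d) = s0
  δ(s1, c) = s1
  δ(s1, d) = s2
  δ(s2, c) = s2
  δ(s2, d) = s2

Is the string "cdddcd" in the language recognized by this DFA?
Processing string "cdddcd":
  s0 --c--> s1
  s1 --d--> s2
  s2 --d--> s2
  s2 --d--> s2
  s2 --c--> s2
  s2 --d--> s2
Final state: s2
Accept states: {s2}
Yes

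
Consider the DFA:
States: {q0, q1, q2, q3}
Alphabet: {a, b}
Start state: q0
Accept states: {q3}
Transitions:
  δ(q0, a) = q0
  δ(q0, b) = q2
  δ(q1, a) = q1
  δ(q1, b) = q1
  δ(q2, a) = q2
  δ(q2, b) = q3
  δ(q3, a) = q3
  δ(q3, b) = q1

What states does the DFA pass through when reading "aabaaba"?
read 'a': q0 → q0
  read 'a': q0 → q0
  read 'b': q0 → q2
  read 'a': q2 → q2
  read 'a': q2 → q2
  read 'b': q2 → q3
  read 'a': q3 → q3
q0 -> q0 -> q0 -> q2 -> q2 -> q2 -> q3 -> q3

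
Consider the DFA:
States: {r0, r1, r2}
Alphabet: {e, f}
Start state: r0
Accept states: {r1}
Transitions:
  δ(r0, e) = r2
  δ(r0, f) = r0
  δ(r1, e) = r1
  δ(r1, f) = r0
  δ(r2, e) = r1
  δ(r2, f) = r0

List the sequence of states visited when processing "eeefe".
read 'e': r0 → r2
  read 'e': r2 → r1
  read 'e': r1 → r1
  read 'f': r1 → r0
  read 'e': r0 → r2
r0 -> r2 -> r1 -> r1 -> r0 -> r2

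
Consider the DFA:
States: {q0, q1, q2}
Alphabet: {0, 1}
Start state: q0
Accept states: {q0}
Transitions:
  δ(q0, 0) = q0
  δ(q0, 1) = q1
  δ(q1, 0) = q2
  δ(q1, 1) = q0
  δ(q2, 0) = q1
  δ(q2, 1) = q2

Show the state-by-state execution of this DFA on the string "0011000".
read '0': q0 → q0
  read '0': q0 → q0
  read '1': q0 → q1
  read '1': q1 → q0
  read '0': q0 → q0
  read '0': q0 → q0
  read '0': q0 → q0
q0 -> q0 -> q0 -> q1 -> q0 -> q0 -> q0 -> q0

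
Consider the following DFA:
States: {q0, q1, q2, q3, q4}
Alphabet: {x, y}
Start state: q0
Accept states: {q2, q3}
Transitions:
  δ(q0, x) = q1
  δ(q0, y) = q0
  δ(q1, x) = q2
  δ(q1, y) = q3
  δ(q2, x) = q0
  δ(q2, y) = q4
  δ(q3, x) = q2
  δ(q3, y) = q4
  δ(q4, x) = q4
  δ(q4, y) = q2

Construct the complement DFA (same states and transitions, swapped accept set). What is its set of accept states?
Complement accept states = All states \ Original accept states
= {q0, q1, q2, q3, q4} \ {q2, q3}
{q0, q1, q4}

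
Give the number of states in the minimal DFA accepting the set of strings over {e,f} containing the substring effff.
By Myhill–Nerode, count the distinguishable equivalence classes: 6 classes — one per longest suffix of the input that is a prefix of 'effff' (lengths 0 through 4), plus an absorbing 'already seen effff' class.
6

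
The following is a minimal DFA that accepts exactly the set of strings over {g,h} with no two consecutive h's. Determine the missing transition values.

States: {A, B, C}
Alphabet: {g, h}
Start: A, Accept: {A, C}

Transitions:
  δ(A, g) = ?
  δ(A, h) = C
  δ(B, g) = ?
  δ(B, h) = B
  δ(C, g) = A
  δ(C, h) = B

From the language and accept set, identify what each state tracks — A: last symbol not h (ok); B: saw hh (dead); C: last symbol h (ok).
Each missing δ(q, a) is the state matching the new tracked value after reading a.
δ(A, g) = A; δ(B, g) = B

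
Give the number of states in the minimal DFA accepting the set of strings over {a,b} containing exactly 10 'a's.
By Myhill–Nerode, count the distinguishable equivalence classes: 12 classes — having seen 0, 1, …, 10, or >10 copies of 'a'; the count-10 class is the only accepting one and >10 is dead.
12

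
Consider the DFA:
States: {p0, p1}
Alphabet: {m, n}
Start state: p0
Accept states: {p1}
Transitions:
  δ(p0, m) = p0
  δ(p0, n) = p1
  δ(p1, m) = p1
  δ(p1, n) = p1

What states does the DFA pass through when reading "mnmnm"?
read 'm': p0 → p0
  read 'n': p0 → p1
  read 'm': p1 → p1
  read 'n': p1 → p1
  read 'm': p1 → p1
p0 -> p0 -> p1 -> p1 -> p1 -> p1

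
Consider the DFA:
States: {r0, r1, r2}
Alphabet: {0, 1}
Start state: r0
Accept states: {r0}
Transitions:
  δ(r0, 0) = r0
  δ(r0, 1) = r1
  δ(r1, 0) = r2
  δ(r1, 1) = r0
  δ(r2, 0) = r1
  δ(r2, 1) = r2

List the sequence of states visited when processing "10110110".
read '1': r0 → r1
  read '0': r1 → r2
  read '1': r2 → r2
  read '1': r2 → r2
  read '0': r2 → r1
  read '1': r1 → r0
  read '1': r0 → r1
  read '0': r1 → r2
r0 -> r1 -> r2 -> r2 -> r2 -> r1 -> r0 -> r1 -> r2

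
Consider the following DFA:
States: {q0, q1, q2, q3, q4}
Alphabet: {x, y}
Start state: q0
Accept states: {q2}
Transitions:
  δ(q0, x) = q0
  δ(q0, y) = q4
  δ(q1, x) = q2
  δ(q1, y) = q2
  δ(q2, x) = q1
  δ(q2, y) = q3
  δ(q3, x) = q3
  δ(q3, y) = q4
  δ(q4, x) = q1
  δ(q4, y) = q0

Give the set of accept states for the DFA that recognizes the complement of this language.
Complement accept states = All states \ Original accept states
= {q0, q1, q2, q3, q4} \ {q2}
{q0, q1, q3, q4}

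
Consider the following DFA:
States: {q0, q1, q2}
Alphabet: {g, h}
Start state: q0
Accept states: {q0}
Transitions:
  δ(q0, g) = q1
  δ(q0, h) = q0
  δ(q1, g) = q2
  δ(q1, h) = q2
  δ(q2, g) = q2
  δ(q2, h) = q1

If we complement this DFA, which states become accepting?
Complement accept states = All states \ Original accept states
= {q0, q1, q2} \ {q0}
{q1, q2}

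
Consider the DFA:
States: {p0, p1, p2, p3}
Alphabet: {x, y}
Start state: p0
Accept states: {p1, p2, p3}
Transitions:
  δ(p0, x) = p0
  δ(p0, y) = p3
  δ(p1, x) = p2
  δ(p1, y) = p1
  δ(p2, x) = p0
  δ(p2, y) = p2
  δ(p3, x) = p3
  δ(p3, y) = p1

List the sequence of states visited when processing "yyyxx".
read 'y': p0 → p3
  read 'y': p3 → p1
  read 'y': p1 → p1
  read 'x': p1 → p2
  read 'x': p2 → p0
p0 -> p3 -> p1 -> p1 -> p2 -> p0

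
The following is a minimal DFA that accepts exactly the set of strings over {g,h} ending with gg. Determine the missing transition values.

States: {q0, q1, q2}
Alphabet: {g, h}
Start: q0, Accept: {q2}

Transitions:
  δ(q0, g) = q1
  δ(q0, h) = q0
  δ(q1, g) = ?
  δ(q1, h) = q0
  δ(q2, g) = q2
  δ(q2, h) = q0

From the language and accept set, identify what each state tracks — q0: last symbol not g; q1: one trailing g; q2: two trailing g's.
Each missing δ(q, a) is the state matching the new tracked value after reading a.
δ(q1, g) = q2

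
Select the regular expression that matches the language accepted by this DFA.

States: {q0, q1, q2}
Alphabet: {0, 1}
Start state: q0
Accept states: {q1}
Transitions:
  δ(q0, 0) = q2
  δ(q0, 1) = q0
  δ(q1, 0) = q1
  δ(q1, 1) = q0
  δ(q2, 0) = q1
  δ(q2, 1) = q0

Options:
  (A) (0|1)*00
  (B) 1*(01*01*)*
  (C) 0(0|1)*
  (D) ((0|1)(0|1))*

Check each option against the DFA on short strings; one disagreement eliminates an option:
  (A) (0|1)*00: agrees with the DFA on every string of length ≤ 6
  (B) 1*(01*01*)*: on ε the DFA stays in q0 and rejects (q0 ∉ Accept), but the regex matches it → eliminate
  (C) 0(0|1)*: on '0' the DFA goes q0 → q2 and rejects (q2 ∉ Accept), but the regex matches it → eliminate
  (D) ((0|1)(0|1))*: on ε the DFA stays in q0 and rejects (q0 ∉ Accept), but the regex matches it → eliminate
Only (A) is consistent with the DFA.
(A) (0|1)*00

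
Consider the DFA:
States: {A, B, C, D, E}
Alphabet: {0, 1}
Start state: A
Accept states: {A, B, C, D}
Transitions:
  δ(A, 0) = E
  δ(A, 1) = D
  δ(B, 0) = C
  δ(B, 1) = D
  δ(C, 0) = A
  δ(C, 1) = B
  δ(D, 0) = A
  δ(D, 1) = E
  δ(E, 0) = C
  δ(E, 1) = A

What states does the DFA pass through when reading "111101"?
read '1': A → D
  read '1': D → E
  read '1': E → A
  read '1': A → D
  read '0': D → A
  read '1': A → D
A -> D -> E -> A -> D -> A -> D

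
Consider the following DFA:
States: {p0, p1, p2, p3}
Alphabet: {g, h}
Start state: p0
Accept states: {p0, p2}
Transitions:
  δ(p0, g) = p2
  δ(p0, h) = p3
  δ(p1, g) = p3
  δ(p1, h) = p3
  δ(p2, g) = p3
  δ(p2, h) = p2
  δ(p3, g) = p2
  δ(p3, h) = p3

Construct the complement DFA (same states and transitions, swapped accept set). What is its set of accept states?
Complement accept states = All states \ Original accept states
= {p0, p1, p2, p3} \ {p0, p2}
{p1, p3}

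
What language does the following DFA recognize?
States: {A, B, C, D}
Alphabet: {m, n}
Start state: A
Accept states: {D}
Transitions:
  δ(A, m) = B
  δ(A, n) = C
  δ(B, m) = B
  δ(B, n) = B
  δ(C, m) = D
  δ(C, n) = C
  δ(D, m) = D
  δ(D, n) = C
Testing a few strings:
  'm' → reject
  'mnm' → reject
  'nnmm' → accept
  'nmnm' → accept
State roles: A=no input read; B=started with m (dead); C=started with n, last symbol n; D=started with n, last symbol m
All strings over {m,n} that start with n and end with m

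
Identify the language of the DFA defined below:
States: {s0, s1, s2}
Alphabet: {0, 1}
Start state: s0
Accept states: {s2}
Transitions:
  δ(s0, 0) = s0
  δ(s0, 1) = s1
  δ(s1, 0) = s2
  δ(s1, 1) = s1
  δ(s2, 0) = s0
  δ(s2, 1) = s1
Testing a few strings:
  '01' → reject
  '1' → reject
  '110' → accept
  '11' → reject
State roles: s0=no suffix match; s1=one trailing 1; s2=suffix is 10
All binary strings ending with 10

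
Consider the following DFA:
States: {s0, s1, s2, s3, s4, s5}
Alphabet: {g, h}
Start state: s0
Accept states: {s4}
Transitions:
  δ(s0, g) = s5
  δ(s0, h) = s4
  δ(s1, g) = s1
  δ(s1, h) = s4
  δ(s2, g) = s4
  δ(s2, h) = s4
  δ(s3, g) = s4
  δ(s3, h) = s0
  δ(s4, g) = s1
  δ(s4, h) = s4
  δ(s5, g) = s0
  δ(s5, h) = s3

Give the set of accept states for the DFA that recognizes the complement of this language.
Complement accept states = All states \ Original accept states
= {s0, s1, s2, s3, s4, s5} \ {s4}
{s0, s1, s2, s3, s5}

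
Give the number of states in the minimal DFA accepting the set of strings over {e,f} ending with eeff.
By Myhill–Nerode, count the distinguishable equivalence classes: 5 classes — one per longest suffix of the input that is a prefix of 'eeff' (lengths 0 through 4); only the length-4 class is accepting.
5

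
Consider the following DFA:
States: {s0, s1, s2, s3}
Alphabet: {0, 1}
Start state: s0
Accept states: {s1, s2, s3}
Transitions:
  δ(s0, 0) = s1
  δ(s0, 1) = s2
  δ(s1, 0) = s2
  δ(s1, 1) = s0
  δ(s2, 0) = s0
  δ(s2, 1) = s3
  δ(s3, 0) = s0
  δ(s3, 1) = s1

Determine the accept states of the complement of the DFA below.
Complement accept states = All states \ Original accept states
= {s0, s1, s2, s3} \ {s1, s2, s3}
{s0}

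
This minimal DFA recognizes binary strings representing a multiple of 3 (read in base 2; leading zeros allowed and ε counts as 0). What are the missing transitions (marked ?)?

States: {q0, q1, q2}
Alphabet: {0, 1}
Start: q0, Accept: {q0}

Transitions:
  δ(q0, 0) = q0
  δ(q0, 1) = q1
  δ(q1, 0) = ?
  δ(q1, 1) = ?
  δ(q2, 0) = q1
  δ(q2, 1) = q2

From the language and accept set, identify what each state tracks — q0: value ≡ 0 (mod 3); q1: value ≡ 1 (mod 3); q2: value ≡ 2 (mod 3).
Each missing δ(q, a) is the state matching the new tracked value after reading a.
δ(q1, 0) = q2; δ(q1, 1) = q0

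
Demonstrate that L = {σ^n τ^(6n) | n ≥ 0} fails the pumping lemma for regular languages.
Assume L is regular with pumping length p. Idea: pumping the σ-block breaks the 1:6 ratio.
Choose s = σ^p τ^(6p) (length 7p ≥ p). By the pumping lemma, s = xyz with |xy| ≤ p, |y| > 0, so y = σ^k with k ≥ 1. Then xy²z = σ^(p+k) τ^(6p). For this to be in L we would need 6p = 6(p+k), i.e. 6k = 0, contradicting k ≥ 1. So xy²z ∉ L.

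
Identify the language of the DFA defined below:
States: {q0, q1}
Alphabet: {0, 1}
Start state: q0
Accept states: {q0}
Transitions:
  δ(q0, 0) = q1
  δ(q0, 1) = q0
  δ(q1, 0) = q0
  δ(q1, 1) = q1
Testing a few strings:
  '11' → accept
  '000' → reject
  '110' → reject
  '100' → accept
State roles: q0=even number of 0's so far; q1=odd number of 0's so far
All binary strings with an even number of 0's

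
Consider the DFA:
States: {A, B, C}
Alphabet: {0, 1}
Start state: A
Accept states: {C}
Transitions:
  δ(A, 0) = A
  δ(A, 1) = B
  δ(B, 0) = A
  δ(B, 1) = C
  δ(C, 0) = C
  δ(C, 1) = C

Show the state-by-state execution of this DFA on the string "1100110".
read '1': A → B
  read '1': B → C
  read '0': C → C
  read '0': C → C
  read '1': C → C
  read '1': C → C
  read '0': C → C
A -> B -> C -> C -> C -> C -> C -> C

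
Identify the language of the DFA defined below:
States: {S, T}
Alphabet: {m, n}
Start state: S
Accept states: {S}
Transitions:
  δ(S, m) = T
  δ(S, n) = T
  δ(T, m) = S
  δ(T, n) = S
Testing a few strings:
  'mnn' → reject
  'm' → reject
  'n' → reject
  'nm' → accept
State roles: S=even length so far; T=odd length so far
All strings over {m,n} of even length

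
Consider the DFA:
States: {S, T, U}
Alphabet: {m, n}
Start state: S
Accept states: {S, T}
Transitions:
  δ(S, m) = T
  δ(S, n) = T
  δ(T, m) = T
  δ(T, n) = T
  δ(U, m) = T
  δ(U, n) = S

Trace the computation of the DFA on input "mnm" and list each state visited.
read 'm': S → T
  read 'n': T → T
  read 'm': T → T
S -> T -> T -> T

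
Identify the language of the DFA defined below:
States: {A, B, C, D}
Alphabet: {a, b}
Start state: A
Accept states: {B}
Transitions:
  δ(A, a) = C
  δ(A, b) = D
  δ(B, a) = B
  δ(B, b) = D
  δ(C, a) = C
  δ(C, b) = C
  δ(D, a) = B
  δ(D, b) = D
Testing a few strings:
  'a' → reject
  'babb' → reject
  'b' → reject
  'bbaa' → accept
State roles: A=no input read; B=started with b, last symbol a; C=started with a (dead); D=started with b, last symbol b
All strings over {a,b} that start with b and end with a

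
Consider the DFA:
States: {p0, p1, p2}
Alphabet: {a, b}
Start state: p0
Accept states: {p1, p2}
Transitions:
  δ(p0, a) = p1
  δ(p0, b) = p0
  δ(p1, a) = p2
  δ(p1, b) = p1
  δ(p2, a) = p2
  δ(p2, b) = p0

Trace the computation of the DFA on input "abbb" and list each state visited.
read 'a': p0 → p1
  read 'b': p1 → p1
  read 'b': p1 → p1
  read 'b': p1 → p1
p0 -> p1 -> p1 -> p1 -> p1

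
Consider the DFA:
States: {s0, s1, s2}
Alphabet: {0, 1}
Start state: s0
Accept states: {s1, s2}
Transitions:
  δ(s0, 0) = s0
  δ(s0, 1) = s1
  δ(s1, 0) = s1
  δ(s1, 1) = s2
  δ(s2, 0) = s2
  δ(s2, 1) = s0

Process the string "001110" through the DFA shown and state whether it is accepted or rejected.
Processing string "001110":
  s0 --0--> s0
  s0 --0--> s0
  s0 --1--> s1
  s1 --1--> s2
  s2 --1--> s0
  s0 --0--> s0
Final state: s0
Accept states: {s1, s2}
No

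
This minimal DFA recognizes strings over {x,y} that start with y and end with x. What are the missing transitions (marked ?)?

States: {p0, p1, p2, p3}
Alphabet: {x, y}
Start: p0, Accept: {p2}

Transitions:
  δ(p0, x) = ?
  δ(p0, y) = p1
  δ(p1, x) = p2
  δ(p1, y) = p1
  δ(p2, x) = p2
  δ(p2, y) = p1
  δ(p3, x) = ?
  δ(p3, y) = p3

From the language and accept set, identify what each state tracks — p0: no input read; p1: started with y, last symbol y; p2: started with y, last symbol x; p3: started with x (dead).
Each missing δ(q, a) is the state matching the new tracked value after reading a.
δ(p0, x) = p3; δ(p3, x) = p3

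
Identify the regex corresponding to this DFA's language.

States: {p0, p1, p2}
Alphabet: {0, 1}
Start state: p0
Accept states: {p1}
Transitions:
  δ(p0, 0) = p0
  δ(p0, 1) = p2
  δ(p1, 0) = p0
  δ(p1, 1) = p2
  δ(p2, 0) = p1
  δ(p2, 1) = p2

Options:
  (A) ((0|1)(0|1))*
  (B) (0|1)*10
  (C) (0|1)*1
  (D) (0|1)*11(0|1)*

Check each option against the DFA on short strings; one disagreement eliminates an option:
  (A) ((0|1)(0|1))*: on ε the DFA stays in p0 and rejects (p0 ∉ Accept), but the regex matches it → eliminate
  (B) (0|1)*10: agrees with the DFA on every string of length ≤ 6
  (C) (0|1)*1: on '1' the DFA goes p0 → p2 and rejects (p2 ∉ Accept), but the regex matches it → eliminate
  (D) (0|1)*11(0|1)*: on '10' the DFA goes p0 → p2 → p1 and accepts (p1 ∈ Accept), but the regex does not match it → eliminate
Only (B) is consistent with the DFA.
(B) (0|1)*10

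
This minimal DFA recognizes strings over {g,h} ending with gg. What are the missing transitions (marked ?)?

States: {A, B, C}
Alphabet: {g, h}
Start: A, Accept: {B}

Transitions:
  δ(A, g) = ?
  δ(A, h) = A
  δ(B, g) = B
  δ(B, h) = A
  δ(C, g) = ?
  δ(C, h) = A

From the language and accept set, identify what each state tracks — A: last symbol not g; B: two trailing g's; C: one trailing g.
Each missing δ(q, a) is the state matching the new tracked value after reading a.
δ(A, g) = C; δ(C, g) = B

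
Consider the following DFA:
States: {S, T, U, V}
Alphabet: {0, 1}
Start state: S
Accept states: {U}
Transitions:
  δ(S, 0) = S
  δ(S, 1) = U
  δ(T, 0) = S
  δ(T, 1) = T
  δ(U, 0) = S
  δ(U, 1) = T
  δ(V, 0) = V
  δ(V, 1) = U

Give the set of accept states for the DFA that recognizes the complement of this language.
Complement accept states = All states \ Original accept states
= {S, T, U, V} \ {U}
{S, T, V}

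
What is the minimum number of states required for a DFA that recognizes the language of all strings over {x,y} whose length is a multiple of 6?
By Myhill–Nerode, count the distinguishable equivalence classes: 6 classes — one per residue of the length mod 6; class i is distinguished from class j by any string of length (6 − i) mod 6.
6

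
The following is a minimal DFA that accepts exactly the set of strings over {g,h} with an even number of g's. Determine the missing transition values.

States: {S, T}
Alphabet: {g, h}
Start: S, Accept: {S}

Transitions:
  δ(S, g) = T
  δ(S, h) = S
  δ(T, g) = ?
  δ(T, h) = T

From the language and accept set, identify what each state tracks — S: even number of g's so far; T: odd number of g's so far.
Each missing δ(q, a) is the state matching the new tracked value after reading a.
δ(T, g) = S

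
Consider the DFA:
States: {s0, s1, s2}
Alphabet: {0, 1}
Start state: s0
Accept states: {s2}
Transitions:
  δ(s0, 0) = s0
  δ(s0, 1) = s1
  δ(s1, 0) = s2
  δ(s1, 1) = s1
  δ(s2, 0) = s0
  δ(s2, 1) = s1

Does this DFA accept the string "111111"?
Processing string "111111":
  s0 --1--> s1
  s1 --1--> s1
  s1 --1--> s1
  s1 --1--> s1
  s1 --1--> s1
  s1 --1--> s1
Final state: s1
Accept states: {s2}
No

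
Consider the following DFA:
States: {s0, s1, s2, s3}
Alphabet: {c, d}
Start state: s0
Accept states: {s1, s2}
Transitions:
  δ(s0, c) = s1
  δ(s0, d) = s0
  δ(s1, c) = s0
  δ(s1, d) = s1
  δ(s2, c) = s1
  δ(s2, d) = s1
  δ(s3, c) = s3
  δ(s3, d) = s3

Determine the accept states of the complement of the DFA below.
Complement accept states = All states \ Original accept states
= {s0, s1, s2, s3} \ {s1, s2}
{s0, s3}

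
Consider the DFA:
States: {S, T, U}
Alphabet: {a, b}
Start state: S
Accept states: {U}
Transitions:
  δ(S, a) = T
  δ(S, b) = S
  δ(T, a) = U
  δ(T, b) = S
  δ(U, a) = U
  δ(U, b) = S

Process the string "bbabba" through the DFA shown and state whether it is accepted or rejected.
Processing string "bbabba":
  S --b--> S
  S --b--> S
  S --a--> T
  T --b--> S
  S --b--> S
  S --a--> T
Final state: T
Accept states: {U}
No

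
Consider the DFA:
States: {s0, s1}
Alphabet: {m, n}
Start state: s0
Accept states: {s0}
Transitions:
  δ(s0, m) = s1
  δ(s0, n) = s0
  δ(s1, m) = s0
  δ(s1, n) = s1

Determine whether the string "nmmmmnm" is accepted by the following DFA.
Processing string "nmmmmnm":
  s0 --n--> s0
  s0 --m--> s1
  s1 --m--> s0
  s0 --m--> s1
  s1 --m--> s0
  s0 --n--> s0
  s0 --m--> s1
Final state: s1
Accept states: {s0}
No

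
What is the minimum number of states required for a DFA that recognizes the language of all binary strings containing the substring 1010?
By Myhill–Nerode, count the distinguishable equivalence classes: 5 classes — one per longest suffix of the input that is a prefix of '1010' (lengths 0 through 3), plus an absorbing 'already seen 1010' class.
5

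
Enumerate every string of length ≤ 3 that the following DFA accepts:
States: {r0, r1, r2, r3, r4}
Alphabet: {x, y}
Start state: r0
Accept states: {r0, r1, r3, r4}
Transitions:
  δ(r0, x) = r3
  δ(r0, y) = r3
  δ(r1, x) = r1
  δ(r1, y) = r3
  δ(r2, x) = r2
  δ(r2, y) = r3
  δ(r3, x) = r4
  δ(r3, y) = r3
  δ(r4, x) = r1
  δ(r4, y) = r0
ε, x, y, xx, xy, yx, yy, xxx, xxy, xyx, xyy, yxx, yxy, yyx, yyy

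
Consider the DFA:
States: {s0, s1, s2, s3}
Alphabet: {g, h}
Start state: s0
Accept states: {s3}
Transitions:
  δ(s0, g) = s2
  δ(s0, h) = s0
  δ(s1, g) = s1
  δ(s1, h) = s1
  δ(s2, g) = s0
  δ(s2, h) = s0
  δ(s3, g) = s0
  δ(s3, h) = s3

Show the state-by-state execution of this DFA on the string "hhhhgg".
read 'h': s0 → s0
  read 'h': s0 → s0
  read 'h': s0 → s0
  read 'h': s0 → s0
  read 'g': s0 → s2
  read 'g': s2 → s0
s0 -> s0 -> s0 -> s0 -> s0 -> s2 -> s0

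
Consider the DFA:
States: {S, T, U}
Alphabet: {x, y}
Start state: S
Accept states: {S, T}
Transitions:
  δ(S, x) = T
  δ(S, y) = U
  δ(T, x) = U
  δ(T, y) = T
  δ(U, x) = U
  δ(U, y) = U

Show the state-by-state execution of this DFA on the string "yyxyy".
read 'y': S → U
  read 'y': U → U
  read 'x': U → U
  read 'y': U → U
  read 'y': U → U
S -> U -> U -> U -> U -> U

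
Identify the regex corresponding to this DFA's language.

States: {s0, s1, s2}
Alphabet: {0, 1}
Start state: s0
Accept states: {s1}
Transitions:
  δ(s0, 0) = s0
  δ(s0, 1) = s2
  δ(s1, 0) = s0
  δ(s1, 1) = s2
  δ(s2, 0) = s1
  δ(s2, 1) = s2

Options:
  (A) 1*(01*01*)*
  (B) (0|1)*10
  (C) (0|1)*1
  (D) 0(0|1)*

Check each option against the DFA on short strings; one disagreement eliminates an option:
  (A) 1*(01*01*)*: on ε the DFA stays in s0 and rejects (s0 ∉ Accept), but the regex matches it → eliminate
  (B) (0|1)*10: agrees with the DFA on every string of length ≤ 6
  (C) (0|1)*1: on '1' the DFA goes s0 → s2 and rejects (s2 ∉ Accept), but the regex matches it → eliminate
  (D) 0(0|1)*: on '0' the DFA goes s0 → s0 and rejects (s0 ∉ Accept), but the regex matches it → eliminate
Only (B) is consistent with the DFA.
(B) (0|1)*10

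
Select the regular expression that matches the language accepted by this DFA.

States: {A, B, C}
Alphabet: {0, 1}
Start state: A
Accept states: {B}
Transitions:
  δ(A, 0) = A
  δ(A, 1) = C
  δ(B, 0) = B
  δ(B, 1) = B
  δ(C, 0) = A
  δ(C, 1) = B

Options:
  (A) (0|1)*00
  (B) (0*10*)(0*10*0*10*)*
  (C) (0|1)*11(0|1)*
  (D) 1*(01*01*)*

Check each option against the DFA on short strings; one disagreement eliminates an option:
  (A) (0|1)*00: on '00' the DFA goes A → A → A and rejects (A ∉ Accept), but the regex matches it → eliminate
  (B) (0*10*)(0*10*0*10*)*: on '1' the DFA goes A → C and rejects (C ∉ Accept), but the regex matches it → eliminate
  (C) (0|1)*11(0|1)*: agrees with the DFA on every string of length ≤ 6
  (D) 1*(01*01*)*: on ε the DFA stays in A and rejects (A ∉ Accept), but the regex matches it → eliminate
Only (C) is consistent with the DFA.
(C) (0|1)*11(0|1)*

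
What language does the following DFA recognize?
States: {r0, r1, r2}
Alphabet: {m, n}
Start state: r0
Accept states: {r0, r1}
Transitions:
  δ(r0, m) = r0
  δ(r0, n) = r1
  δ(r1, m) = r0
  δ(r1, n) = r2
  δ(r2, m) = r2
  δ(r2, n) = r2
Testing a few strings:
  'mnmn' → accept
  'mn' → accept
  'mmmm' → accept
  'm' → accept
State roles: r0=last symbol not n (ok); r1=last symbol n (ok); r2=saw nn (dead)
All strings over {m,n} with no two consecutive n's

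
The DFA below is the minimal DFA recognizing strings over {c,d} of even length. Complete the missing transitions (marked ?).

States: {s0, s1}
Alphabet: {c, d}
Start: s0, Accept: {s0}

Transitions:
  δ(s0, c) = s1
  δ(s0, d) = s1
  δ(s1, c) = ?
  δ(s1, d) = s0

From the language and accept set, identify what each state tracks — s0: even length so far; s1: odd length so far.
Each missing δ(q, a) is the state matching the new tracked value after reading a.
δ(s1, c) = s0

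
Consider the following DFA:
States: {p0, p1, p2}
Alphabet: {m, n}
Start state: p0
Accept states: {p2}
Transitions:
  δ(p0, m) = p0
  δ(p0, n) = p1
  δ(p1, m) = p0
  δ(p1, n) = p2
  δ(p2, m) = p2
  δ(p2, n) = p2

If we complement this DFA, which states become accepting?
Complement accept states = All states \ Original accept states
= {p0, p1, p2} \ {p2}
{p0, p1}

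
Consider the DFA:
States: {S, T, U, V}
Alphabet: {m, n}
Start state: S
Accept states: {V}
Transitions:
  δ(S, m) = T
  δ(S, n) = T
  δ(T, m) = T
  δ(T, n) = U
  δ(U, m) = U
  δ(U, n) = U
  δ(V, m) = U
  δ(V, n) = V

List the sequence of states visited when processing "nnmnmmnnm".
read 'n': S → T
  read 'n': T → U
  read 'm': U → U
  read 'n': U → U
  read 'm': U → U
  read 'm': U → U
  read 'n': U → U
  read 'n': U → U
  read 'm': U → U
S -> T -> U -> U -> U -> U -> U -> U -> U -> U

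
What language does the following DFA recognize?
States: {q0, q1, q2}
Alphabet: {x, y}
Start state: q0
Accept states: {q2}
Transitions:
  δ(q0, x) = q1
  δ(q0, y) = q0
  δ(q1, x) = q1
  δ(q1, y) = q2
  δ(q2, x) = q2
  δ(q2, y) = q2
Testing a few strings:
  'x' → reject
  'xyx' → accept
  'yyyy' → reject
  'yx' → reject
State roles: q0=no x seen yet; q1=seen a x, waiting for y; q2=substring xy seen
All strings over {x,y} containing the substring xy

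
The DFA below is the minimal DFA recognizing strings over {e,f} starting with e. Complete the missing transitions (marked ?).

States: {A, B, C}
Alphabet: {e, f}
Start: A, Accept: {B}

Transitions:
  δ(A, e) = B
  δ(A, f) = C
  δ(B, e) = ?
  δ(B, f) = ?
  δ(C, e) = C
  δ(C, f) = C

From the language and accept set, identify what each state tracks — A: no input read; B: started with e; C: started with f (dead).
Each missing δ(q, a) is the state matching the new tracked value after reading a.
δ(B, e) = B; δ(B, f) = B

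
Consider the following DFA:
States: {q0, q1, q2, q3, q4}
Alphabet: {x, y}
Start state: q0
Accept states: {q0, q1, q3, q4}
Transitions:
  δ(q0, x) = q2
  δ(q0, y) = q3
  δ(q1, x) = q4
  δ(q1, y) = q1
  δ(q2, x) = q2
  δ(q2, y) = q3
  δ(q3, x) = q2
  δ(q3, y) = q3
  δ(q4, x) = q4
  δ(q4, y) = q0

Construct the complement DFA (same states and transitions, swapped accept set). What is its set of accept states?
Complement accept states = All states \ Original accept states
= {q0, q1, q2, q3, q4} \ {q0, q1, q3, q4}
{q2}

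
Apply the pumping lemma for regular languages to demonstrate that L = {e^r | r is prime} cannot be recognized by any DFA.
Assume L is regular with pumping length p. Idea: pumping by a suitable count produces a composite length.
Let q be a prime with q ≥ p and choose s = e^q ∈ L. By the pumping lemma, s = xyz with |xy| ≤ p, |y| = k ≥ 1. Take i = q+1: |xy^(q+1)z| = q + q·k = q(1+k). Since q ≥ 2 and 1+k ≥ 2, q(1+k) is composite, so xy^(q+1)z ∉ L.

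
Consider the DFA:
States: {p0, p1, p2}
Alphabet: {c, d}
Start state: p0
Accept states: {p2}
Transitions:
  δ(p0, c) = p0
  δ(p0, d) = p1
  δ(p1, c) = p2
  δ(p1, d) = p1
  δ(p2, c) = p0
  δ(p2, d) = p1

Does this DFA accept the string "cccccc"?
Processing string "cccccc":
  p0 --c--> p0
  p0 --c--> p0
  p0 --c--> p0
  p0 --c--> p0
  p0 --c--> p0
  p0 --c--> p0
Final state: p0
Accept states: {p2}
No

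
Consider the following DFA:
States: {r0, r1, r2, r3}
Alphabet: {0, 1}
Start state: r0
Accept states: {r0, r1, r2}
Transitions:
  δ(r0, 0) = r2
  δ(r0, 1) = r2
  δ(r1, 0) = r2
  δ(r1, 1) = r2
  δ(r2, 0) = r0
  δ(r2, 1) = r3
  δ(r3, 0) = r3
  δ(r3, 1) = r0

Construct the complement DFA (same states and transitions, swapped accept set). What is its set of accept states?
Complement accept states = All states \ Original accept states
= {r0, r1, r2, r3} \ {r0, r1, r2}
{r3}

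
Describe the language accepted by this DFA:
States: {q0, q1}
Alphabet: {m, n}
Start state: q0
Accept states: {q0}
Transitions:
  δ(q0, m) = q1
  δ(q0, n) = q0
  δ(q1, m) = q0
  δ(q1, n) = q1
Testing a few strings:
  'mmn' → accept
  'mn' → reject
  'nmn' → reject
  'm' → reject
State roles: q0=even number of m's so far; q1=odd number of m's so far
All strings over {m,n} with an even number of m's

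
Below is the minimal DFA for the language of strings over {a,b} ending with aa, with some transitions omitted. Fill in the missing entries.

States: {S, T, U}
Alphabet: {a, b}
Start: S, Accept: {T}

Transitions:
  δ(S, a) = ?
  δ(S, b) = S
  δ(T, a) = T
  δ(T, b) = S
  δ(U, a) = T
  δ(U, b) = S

From the language and accept set, identify what each state tracks — S: last symbol not a; T: two trailing a's; U: one trailing a.
Each missing δ(q, a) is the state matching the new tracked value after reading a.
δ(S, a) = U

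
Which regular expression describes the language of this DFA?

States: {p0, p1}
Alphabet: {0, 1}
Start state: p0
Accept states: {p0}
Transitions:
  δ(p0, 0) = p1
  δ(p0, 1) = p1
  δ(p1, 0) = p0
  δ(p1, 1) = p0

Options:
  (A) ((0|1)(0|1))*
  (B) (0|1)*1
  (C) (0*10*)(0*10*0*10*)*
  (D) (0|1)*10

Check each option against the DFA on short strings; one disagreement eliminates an option:
  (A) ((0|1)(0|1))*: agrees with the DFA on every string of length ≤ 6
  (B) (0|1)*1: on ε the DFA stays in p0 and accepts (p0 ∈ Accept), but the regex does not match it → eliminate
  (C) (0*10*)(0*10*0*10*)*: on ε the DFA stays in p0 and accepts (p0 ∈ Accept), but the regex does not match it → eliminate
  (D) (0|1)*10: on ε the DFA stays in p0 and accepts (p0 ∈ Accept), but the regex does not match it → eliminate
Only (A) is consistent with the DFA.
(A) ((0|1)(0|1))*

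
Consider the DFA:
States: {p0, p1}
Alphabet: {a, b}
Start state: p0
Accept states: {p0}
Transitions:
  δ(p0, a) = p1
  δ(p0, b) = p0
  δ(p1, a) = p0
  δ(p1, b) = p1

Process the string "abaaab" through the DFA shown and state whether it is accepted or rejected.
Processing string "abaaab":
  p0 --a--> p1
  p1 --b--> p1
  p1 --a--> p0
  p0 --a--> p1
  p1 --a--> p0
  p0 --b--> p0
Final state: p0
Accept states: {p0}
Yes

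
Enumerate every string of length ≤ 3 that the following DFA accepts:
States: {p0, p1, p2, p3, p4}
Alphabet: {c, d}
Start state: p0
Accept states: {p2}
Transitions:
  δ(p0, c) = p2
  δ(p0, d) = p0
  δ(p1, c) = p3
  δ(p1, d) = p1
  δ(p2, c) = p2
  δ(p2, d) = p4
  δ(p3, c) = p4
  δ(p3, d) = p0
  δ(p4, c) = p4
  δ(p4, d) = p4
c, cc, dc, ccc, dcc, ddc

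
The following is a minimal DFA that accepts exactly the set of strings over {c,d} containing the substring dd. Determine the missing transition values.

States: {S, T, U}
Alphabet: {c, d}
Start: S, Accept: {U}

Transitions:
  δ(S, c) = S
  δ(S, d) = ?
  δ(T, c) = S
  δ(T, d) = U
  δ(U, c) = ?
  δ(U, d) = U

From the language and accept set, identify what each state tracks — S: no progress toward dd; T: one trailing d; U: substring dd seen.
Each missing δ(q, a) is the state matching the new tracked value after reading a.
δ(S, d) = T; δ(U, c) = U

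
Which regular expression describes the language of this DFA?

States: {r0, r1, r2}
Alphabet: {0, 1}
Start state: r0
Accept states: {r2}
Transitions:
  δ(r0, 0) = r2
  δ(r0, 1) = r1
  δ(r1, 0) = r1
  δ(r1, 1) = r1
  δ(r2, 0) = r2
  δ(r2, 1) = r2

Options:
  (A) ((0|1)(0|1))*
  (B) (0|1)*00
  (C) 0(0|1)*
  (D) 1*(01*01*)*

Check each option against the DFA on short strings; one disagreement eliminates an option:
  (A) ((0|1)(0|1))*: on ε the DFA stays in r0 and rejects (r0 ∉ Accept), but the regex matches it → eliminate
  (B) (0|1)*00: on '0' the DFA goes r0 → r2 and accepts (r2 ∈ Accept), but the regex does not match it → eliminate
  (C) 0(0|1)*: agrees with the DFA on every string of length ≤ 6
  (D) 1*(01*01*)*: on ε the DFA stays in r0 and rejects (r0 ∉ Accept), but the regex matches it → eliminate
Only (C) is consistent with the DFA.
(C) 0(0|1)*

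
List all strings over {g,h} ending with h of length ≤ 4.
h, gh, hh, ggh, ghh, hgh, hhh, gggh, gghh, ghgh, ghhh, hggh, hghh, hhgh, hhhh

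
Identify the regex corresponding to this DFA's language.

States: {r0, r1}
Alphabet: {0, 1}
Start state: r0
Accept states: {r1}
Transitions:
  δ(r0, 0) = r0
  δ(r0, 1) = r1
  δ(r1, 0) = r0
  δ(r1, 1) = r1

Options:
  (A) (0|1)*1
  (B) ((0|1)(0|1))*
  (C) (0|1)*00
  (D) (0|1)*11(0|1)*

Check each option against the DFA on short strings; one disagreement eliminates an option:
  (A) (0|1)*1: agrees with the DFA on every string of length ≤ 6
  (B) ((0|1)(0|1))*: on ε the DFA stays in r0 and rejects (r0 ∉ Accept), but the regex matches it → eliminate
  (C) (0|1)*00: on '1' the DFA goes r0 → r1 and accepts (r1 ∈ Accept), but the regex does not match it → eliminate
  (D) (0|1)*11(0|1)*: on '1' the DFA goes r0 → r1 and accepts (r1 ∈ Accept), but the regex does not match it → eliminate
Only (A) is consistent with the DFA.
(A) (0|1)*1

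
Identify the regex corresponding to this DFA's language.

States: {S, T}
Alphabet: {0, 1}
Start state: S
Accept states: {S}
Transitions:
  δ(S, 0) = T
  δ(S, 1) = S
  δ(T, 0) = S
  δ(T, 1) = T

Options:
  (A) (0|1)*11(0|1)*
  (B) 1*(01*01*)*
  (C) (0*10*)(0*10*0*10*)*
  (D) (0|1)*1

Check each option against the DFA on short strings; one disagreement eliminates an option:
  (A) (0|1)*11(0|1)*: on ε the DFA stays in S and accepts (S ∈ Accept), but the regex does not match it → eliminate
  (B) 1*(01*01*)*: agrees with the DFA on every string of length ≤ 6
  (C) (0*10*)(0*10*0*10*)*: on ε the DFA stays in S and accepts (S ∈ Accept), but the regex does not match it → eliminate
  (D) (0|1)*1: on ε the DFA stays in S and accepts (S ∈ Accept), but the regex does not match it → eliminate
Only (B) is consistent with the DFA.
(B) 1*(01*01*)*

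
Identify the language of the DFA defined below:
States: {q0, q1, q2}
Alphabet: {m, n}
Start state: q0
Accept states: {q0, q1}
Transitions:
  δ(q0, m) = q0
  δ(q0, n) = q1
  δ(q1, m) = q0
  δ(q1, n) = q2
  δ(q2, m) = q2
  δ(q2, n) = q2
Testing a few strings:
  'mmm' → accept
  'mnnm' → reject
  'nmnn' → reject
  'mn' → accept
State roles: q0=last symbol not n (ok); q1=last symbol n (ok); q2=saw nn (dead)
All strings over {m,n} with no two consecutive n's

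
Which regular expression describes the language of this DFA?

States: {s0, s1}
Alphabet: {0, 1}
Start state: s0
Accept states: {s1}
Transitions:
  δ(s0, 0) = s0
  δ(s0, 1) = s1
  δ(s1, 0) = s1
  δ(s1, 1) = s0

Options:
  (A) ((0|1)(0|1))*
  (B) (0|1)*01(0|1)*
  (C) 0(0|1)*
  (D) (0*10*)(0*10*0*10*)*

Check each option against the DFA on short strings; one disagreement eliminates an option:
  (A) ((0|1)(0|1))*: on ε the DFA stays in s0 and rejects (s0 ∉ Accept), but the regex matches it → eliminate
  (B) (0|1)*01(0|1)*: on '1' the DFA goes s0 → s1 and accepts (s1 ∈ Accept), but the regex does not match it → eliminate
  (C) 0(0|1)*: on '0' the DFA goes s0 → s0 and rejects (s0 ∉ Accept), but the regex matches it → eliminate
  (D) (0*10*)(0*10*0*10*)*: agrees with the DFA on every string of length ≤ 6
Only (D) is consistent with the DFA.
(D) (0*10*)(0*10*0*10*)*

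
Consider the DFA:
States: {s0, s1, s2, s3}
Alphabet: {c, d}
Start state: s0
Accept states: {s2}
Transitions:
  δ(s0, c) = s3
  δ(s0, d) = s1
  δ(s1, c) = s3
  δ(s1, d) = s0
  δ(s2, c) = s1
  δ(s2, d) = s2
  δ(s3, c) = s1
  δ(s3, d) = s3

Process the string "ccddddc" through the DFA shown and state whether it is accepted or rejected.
Processing string "ccddddc":
  s0 --c--> s3
  s3 --c--> s1
  s1 --d--> s0
  s0 --d--> s1
  s1 --d--> s0
  s0 --d--> s1
  s1 --c--> s3
Final state: s3
Accept states: {s2}
No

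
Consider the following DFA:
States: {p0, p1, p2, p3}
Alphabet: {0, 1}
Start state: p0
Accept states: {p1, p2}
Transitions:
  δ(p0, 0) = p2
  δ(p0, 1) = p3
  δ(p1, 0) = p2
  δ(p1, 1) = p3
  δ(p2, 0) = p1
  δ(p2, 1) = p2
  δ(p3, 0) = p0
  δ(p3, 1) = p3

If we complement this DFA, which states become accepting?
Complement accept states = All states \ Original accept states
= {p0, p1, p2, p3} \ {p1, p2}
{p0, p3}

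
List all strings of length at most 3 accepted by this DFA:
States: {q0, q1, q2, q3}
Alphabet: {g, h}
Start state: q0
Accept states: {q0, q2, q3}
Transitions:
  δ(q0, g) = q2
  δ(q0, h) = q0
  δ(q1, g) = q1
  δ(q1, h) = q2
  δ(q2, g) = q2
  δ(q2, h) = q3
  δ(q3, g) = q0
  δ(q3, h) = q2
ε, g, h, gg, gh, hg, hh, ggg, ggh, ghg, ghh, hgg, hgh, hhg, hhh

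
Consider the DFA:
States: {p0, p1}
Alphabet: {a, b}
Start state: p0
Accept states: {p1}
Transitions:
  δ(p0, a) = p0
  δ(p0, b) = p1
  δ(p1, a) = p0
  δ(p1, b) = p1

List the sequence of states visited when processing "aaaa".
read 'a': p0 → p0
  read 'a': p0 → p0
  read 'a': p0 → p0
  read 'a': p0 → p0
p0 -> p0 -> p0 -> p0 -> p0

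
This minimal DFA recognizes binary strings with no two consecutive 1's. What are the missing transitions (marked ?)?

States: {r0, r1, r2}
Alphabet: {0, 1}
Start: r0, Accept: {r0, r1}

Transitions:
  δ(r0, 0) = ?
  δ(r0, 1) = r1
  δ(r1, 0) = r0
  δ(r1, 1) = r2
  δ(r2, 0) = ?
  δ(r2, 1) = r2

From the language and accept set, identify what each state tracks — r0: last symbol not 1 (ok); r1: last symbol 1 (ok); r2: saw 11 (dead).
Each missing δ(q, a) is the state matching the new tracked value after reading a.
δ(r0, 0) = r0; δ(r2, 0) = r2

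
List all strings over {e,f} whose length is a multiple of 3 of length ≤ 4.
ε, eee, eef, efe, eff, fee, fef, ffe, fff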